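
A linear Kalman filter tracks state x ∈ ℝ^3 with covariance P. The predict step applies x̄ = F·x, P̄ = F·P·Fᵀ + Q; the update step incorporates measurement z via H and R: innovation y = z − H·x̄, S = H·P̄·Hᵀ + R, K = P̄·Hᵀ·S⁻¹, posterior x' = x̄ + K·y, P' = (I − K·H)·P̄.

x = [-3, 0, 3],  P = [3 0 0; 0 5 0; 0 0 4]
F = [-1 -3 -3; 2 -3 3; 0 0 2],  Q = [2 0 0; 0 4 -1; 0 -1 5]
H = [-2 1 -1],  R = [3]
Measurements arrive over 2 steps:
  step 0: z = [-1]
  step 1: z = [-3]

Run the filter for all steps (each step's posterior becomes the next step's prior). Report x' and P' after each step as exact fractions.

step 0: x' = [-416/311, 253/311, 1366/311], P' = [5721/311 10793/311 -214/311; 10793/311 25543/311 3753/311; -214/311 3753/311 4031/311]
step 1: x' = [2747526/465229, 7038468/465229, 2924718/465229], P' = [14436311/930458 36213529/930458 4584081/465229; 36213529/930458 124974537/930458 26593646/465229; 4584081/465229 26593646/465229 17312423/465229]

step 0: x̄ = F·x = [-6, 3, 6]
step 0: P̄ = F·P·Fᵀ + Q = [86 3 -24; 3 97 23; -24 23 21]
step 0: y = z − H·x̄ = [-10]
step 0: S = H·P̄·Hᵀ + R = [311]
step 0: K = P̄·Hᵀ·S⁻¹ = [-145/311; 68/311; 50/311]
step 0: x' = x̄ + K·y = [-416/311, 253/311, 1366/311]
step 0: P' = (I − K·H)·P̄ = [5721/311 10793/311 -214/311; 10793/311 25543/311 3753/311; -214/311 3753/311 4031/311]
step 1: x̄ = F·x = [-4441/311, 2507/311, 2732/311]
step 1: P̄ = F·P·Fᵀ + Q = [403537/311 151713/311 -46276/311; 151713/311 90656/311 501/311; -46276/311 501/311 17679/311]
step 1: y = z − H·x̄ = [-9590/311]
step 1: S = H·P̄·Hᵀ + R = [930458/311]
step 1: K = P̄·Hᵀ·S⁻¹ = [-609085/930458; -213271/930458; 37687/465229]
step 1: x' = x̄ + K·y = [2747526/465229, 7038468/465229, 2924718/465229]
step 1: P' = (I − K·H)·P̄ = [14436311/930458 36213529/930458 4584081/465229; 36213529/930458 124974537/930458 26593646/465229; 4584081/465229 26593646/465229 17312423/465229]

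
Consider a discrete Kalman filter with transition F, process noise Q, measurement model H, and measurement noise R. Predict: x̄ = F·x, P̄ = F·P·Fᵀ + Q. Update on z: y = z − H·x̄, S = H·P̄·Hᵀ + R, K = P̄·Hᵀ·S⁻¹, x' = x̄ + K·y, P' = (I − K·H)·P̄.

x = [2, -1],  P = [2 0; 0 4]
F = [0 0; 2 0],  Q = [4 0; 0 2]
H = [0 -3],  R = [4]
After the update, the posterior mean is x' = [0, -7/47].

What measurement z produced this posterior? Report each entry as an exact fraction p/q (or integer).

x̄ = F·x = [0, 4]
P̄ = F·P·Fᵀ + Q = [4 0; 0 10]
S = H·P̄·Hᵀ + R = [94]
K = P̄·Hᵀ·S⁻¹ = [0; -15/47]
x' − x̄ = [0, -195/47] = K·y
y = (KᵀK)⁻¹·Kᵀ·(x' − x̄) = [13]
z = y + H·x̄ = [13] + [-12] = [1]

z = [1]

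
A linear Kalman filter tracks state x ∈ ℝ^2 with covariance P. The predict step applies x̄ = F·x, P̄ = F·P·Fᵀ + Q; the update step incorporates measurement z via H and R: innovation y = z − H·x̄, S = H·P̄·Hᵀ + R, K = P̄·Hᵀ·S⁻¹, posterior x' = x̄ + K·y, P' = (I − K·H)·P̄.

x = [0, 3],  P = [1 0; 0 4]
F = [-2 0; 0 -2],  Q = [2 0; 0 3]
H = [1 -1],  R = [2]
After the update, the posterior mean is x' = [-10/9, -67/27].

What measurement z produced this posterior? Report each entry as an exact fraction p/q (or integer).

x̄ = F·x = [0, -6]
P̄ = F·P·Fᵀ + Q = [6 0; 0 19]
S = H·P̄·Hᵀ + R = [27]
K = P̄·Hᵀ·S⁻¹ = [2/9; -19/27]
x' − x̄ = [-10/9, 95/27] = K·y
y = (KᵀK)⁻¹·Kᵀ·(x' − x̄) = [-5]
z = y + H·x̄ = [-5] + [6] = [1]

z = [1]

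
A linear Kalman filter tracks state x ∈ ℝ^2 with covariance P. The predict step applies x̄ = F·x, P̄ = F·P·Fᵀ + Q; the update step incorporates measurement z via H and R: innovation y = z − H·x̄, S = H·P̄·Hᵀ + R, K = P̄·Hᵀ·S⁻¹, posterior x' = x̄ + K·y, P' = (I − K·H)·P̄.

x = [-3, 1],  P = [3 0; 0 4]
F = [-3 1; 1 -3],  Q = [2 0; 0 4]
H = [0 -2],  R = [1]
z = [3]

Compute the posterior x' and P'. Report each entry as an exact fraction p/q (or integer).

x' = [1352/173, -264/173]
P' = [3945/173 -21/173; -21/173 43/173]

x̄ = F·x = [10, -6]
P̄ = F·P·Fᵀ + Q = [33 -21; -21 43]
y = z − H·x̄ = [-9]
S = H·P̄·Hᵀ + R = [173]
K = P̄·Hᵀ·S⁻¹ = [42/173; -86/173]
x' = x̄ + K·y = [1352/173, -264/173]
P' = (I − K·H)·P̄ = [3945/173 -21/173; -21/173 43/173]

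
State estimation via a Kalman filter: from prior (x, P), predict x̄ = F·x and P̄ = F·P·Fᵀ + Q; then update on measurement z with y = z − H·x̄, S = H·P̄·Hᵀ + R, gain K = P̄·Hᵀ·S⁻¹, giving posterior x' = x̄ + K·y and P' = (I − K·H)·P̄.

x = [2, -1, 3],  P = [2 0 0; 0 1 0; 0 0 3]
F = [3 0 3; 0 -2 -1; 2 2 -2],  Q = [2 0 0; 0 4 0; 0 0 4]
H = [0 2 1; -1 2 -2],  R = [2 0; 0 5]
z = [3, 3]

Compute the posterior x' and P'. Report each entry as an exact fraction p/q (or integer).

x̄ = F·x = [15, -1, -4]
P̄ = F·P·Fᵀ + Q = [47 -9 -6; -9 11 2; -6 2 28]
y = z − H·x̄ = [9, 12]
S = H·P̄·Hᵀ + R = [82 8; 8 204]
K = P̄·Hᵀ·S⁻¹ = [-559/2083 -2077/8332; 585/2083 1011/8332; 862/2083 -1007/4166]
x' = x̄ + K·y = [19983/2083, 6215/2083, -6616/2083]
P' = (I − K·H)·P̄ = [227859/8332 34755/8332 -36991/4166; 34755/8332 8195/8332 -5855/4166; -36991/4166 -5855/4166 7579/2083]

x' = [19983/2083, 6215/2083, -6616/2083]
P' = [227859/8332 34755/8332 -36991/4166; 34755/8332 8195/8332 -5855/4166; -36991/4166 -5855/4166 7579/2083]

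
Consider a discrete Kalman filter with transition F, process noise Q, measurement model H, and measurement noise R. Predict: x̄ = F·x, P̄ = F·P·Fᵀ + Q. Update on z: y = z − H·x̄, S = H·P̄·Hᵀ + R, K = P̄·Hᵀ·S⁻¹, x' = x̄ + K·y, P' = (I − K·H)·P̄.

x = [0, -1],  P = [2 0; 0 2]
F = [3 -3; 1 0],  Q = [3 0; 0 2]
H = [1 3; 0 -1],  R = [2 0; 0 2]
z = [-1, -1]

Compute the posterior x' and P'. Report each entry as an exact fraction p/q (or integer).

x' = [-37/59, -8/177]
P' = [426/59 -116/59; -116/59 128/177]

x̄ = F·x = [3, 0]
P̄ = F·P·Fᵀ + Q = [39 6; 6 4]
y = z − H·x̄ = [-4, -1]
S = H·P̄·Hᵀ + R = [113 -18; -18 6]
K = P̄·Hᵀ·S⁻¹ = [39/59 58/59; 6/59 -64/177]
x' = x̄ + K·y = [-37/59, -8/177]
P' = (I − K·H)·P̄ = [426/59 -116/59; -116/59 128/177]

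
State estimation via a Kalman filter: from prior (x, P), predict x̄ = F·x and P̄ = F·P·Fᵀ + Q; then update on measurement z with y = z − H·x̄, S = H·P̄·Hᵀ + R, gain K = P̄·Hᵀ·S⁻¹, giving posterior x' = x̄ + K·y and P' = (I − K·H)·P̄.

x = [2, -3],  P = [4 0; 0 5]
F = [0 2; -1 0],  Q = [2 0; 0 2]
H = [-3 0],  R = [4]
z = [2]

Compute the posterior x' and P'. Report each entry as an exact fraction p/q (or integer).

x' = [-78/101, -2]
P' = [44/101 0; 0 6]

x̄ = F·x = [-6, -2]
P̄ = F·P·Fᵀ + Q = [22 0; 0 6]
y = z − H·x̄ = [-16]
S = H·P̄·Hᵀ + R = [202]
K = P̄·Hᵀ·S⁻¹ = [-33/101; 0]
x' = x̄ + K·y = [-78/101, -2]
P' = (I − K·H)·P̄ = [44/101 0; 0 6]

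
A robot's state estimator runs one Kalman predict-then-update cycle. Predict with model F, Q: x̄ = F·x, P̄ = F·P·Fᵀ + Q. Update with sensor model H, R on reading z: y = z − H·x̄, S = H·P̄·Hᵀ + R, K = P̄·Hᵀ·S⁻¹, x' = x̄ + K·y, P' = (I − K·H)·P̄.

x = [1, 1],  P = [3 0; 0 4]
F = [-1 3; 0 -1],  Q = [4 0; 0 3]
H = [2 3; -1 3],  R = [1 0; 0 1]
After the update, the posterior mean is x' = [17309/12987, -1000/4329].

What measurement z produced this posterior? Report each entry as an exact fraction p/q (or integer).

x̄ = F·x = [2, -1]
P̄ = F·P·Fᵀ + Q = [43 -12; -12 7]
S = H·P̄·Hᵀ + R = [92 -59; -59 179]
K = P̄·Hᵀ·S⁻¹ = [4289/12987 -4318/12987; 470/4329 953/4329]
x' − x̄ = [-8665/12987, 3329/4329] = K·y
y = (KᵀK)⁻¹·Kᵀ·(x' − x̄) = [1, 3]
z = y + H·x̄ = [1, 3] + [1, -5] = [2, -2]

z = [2, -2]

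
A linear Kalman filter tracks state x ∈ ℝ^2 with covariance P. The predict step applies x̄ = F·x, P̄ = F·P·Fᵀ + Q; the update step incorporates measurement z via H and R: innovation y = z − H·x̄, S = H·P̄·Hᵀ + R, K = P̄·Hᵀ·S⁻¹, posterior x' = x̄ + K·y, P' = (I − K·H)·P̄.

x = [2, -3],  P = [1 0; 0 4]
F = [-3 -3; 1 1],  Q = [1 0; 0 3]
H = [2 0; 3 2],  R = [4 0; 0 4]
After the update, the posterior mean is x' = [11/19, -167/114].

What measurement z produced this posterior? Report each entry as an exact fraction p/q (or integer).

z = [2, -2]

x̄ = F·x = [3, -1]
P̄ = F·P·Fᵀ + Q = [46 -15; -15 8]
S = H·P̄·Hᵀ + R = [188 216; 216 270]
K = P̄·Hᵀ·S⁻¹ = [7/19 2/19; -17/38 257/1026]
x' − x̄ = [-46/19, -53/114] = K·y
y = (KᵀK)⁻¹·Kᵀ·(x' − x̄) = [-4, -9]
z = y + H·x̄ = [-4, -9] + [6, 7] = [2, -2]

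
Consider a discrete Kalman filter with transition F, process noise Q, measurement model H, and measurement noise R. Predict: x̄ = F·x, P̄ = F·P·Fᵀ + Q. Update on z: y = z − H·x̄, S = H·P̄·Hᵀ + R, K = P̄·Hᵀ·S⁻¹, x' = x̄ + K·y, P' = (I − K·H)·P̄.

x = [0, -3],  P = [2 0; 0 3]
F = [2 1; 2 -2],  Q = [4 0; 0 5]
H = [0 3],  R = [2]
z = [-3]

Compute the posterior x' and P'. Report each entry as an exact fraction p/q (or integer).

x̄ = F·x = [-3, 6]
P̄ = F·P·Fᵀ + Q = [15 2; 2 25]
y = z − H·x̄ = [-21]
S = H·P̄·Hᵀ + R = [227]
K = P̄·Hᵀ·S⁻¹ = [6/227; 75/227]
x' = x̄ + K·y = [-807/227, -213/227]
P' = (I − K·H)·P̄ = [3369/227 4/227; 4/227 50/227]

x' = [-807/227, -213/227]
P' = [3369/227 4/227; 4/227 50/227]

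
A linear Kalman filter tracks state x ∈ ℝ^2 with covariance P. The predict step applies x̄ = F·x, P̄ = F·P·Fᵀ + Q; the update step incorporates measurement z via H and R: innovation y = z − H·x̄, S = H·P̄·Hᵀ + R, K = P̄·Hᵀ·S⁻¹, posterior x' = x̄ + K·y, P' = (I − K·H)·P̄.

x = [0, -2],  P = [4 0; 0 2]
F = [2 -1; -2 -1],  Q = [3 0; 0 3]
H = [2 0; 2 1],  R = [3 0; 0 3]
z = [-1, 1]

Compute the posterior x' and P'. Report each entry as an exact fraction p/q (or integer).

x̄ = F·x = [2, 2]
P̄ = F·P·Fᵀ + Q = [21 -14; -14 21]
y = z − H·x̄ = [-5, -5]
S = H·P̄·Hᵀ + R = [87 56; 56 52]
K = P̄·Hᵀ·S⁻¹ = [154/347 21/347; -266/347 959/1388]
x' = x̄ + K·y = [-181/347, 3301/1388]
P' = (I − K·H)·P̄ = [231/347 -399/347; -399/347 6069/1388]

x' = [-181/347, 3301/1388]
P' = [231/347 -399/347; -399/347 6069/1388]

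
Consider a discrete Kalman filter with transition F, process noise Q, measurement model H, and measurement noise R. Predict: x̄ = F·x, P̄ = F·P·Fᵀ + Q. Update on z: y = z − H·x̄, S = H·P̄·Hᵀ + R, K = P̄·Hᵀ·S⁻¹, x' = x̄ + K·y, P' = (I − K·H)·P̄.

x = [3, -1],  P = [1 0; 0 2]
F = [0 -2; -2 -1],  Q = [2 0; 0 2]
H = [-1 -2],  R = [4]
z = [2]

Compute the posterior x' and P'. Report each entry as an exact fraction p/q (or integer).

x' = [116/31, -95/31]
P' = [148/31 -56/31; -56/31 48/31]

x̄ = F·x = [2, -5]
P̄ = F·P·Fᵀ + Q = [10 4; 4 8]
y = z − H·x̄ = [-6]
S = H·P̄·Hᵀ + R = [62]
K = P̄·Hᵀ·S⁻¹ = [-9/31; -10/31]
x' = x̄ + K·y = [116/31, -95/31]
P' = (I − K·H)·P̄ = [148/31 -56/31; -56/31 48/31]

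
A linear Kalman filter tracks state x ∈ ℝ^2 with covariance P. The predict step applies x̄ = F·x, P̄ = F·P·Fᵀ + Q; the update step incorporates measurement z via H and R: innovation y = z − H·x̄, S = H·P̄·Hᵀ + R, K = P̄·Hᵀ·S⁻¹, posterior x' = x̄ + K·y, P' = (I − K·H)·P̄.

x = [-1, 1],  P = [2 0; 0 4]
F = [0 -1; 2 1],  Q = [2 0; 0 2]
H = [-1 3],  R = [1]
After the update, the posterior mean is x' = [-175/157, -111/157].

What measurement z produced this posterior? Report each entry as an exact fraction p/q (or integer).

z = [-1]

x̄ = F·x = [-1, -1]
P̄ = F·P·Fᵀ + Q = [6 -4; -4 14]
S = H·P̄·Hᵀ + R = [157]
K = P̄·Hᵀ·S⁻¹ = [-18/157; 46/157]
x' − x̄ = [-18/157, 46/157] = K·y
y = (KᵀK)⁻¹·Kᵀ·(x' − x̄) = [1]
z = y + H·x̄ = [1] + [-2] = [-1]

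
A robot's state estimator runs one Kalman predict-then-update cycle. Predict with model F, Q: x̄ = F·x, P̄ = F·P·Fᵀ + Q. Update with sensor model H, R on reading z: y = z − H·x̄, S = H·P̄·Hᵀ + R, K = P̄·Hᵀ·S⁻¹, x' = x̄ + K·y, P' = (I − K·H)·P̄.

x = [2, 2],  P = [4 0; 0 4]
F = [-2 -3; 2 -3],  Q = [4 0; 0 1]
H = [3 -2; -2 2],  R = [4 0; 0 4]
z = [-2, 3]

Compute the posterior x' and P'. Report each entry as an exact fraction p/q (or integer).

x' = [-82/277, 491/554]
P' = [5192/831 6440/831; 6440/831 8399/831]

x̄ = F·x = [-10, -2]
P̄ = F·P·Fᵀ + Q = [56 20; 20 53]
y = z − H·x̄ = [24, -13]
S = H·P̄·Hᵀ + R = [480 -348; -348 280]
K = P̄·Hᵀ·S⁻¹ = [674/831 208/277; 1261/1662 653/554]
x' = x̄ + K·y = [-82/277, 491/554]
P' = (I − K·H)·P̄ = [5192/831 6440/831; 6440/831 8399/831]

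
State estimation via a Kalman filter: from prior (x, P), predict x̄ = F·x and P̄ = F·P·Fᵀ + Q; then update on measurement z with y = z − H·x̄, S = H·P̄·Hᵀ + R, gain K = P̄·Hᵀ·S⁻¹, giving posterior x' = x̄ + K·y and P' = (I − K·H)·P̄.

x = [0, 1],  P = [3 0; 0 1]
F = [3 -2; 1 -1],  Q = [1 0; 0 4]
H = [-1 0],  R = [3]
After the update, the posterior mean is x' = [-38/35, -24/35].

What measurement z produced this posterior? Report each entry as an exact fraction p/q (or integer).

z = [1]

x̄ = F·x = [-2, -1]
P̄ = F·P·Fᵀ + Q = [32 11; 11 8]
S = H·P̄·Hᵀ + R = [35]
K = P̄·Hᵀ·S⁻¹ = [-32/35; -11/35]
x' − x̄ = [32/35, 11/35] = K·y
y = (KᵀK)⁻¹·Kᵀ·(x' − x̄) = [-1]
z = y + H·x̄ = [-1] + [2] = [1]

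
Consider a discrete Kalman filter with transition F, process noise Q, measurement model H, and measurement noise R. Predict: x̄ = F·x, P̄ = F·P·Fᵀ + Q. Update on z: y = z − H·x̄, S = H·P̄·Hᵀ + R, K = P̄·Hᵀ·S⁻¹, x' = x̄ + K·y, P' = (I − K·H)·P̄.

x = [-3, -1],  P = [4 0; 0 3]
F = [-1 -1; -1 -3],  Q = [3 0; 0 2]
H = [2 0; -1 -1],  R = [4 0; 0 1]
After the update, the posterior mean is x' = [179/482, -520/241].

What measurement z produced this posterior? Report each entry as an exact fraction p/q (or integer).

x̄ = F·x = [4, 6]
P̄ = F·P·Fᵀ + Q = [10 13; 13 33]
S = H·P̄·Hᵀ + R = [44 -46; -46 70]
K = P̄·Hᵀ·S⁻¹ = [171/482 -23/241; -74/241 -207/241]
x' − x̄ = [-1749/482, -1966/241] = K·y
y = (KᵀK)⁻¹·Kᵀ·(x' − x̄) = [-7, 12]
z = y + H·x̄ = [-7, 12] + [8, -10] = [1, 2]

z = [1, 2]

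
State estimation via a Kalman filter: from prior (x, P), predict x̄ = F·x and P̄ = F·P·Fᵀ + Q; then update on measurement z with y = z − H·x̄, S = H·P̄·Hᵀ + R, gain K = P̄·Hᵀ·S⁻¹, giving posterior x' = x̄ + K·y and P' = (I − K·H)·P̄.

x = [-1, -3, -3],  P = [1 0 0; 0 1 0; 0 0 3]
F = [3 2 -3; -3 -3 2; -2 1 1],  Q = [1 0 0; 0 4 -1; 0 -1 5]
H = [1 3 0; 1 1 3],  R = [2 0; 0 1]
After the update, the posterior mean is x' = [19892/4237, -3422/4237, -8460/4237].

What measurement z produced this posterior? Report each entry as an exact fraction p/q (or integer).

x̄ = F·x = [0, 6, -4]
P̄ = F·P·Fᵀ + Q = [41 -33 -13; -33 34 8; -13 8 13]
S = H·P̄·Hᵀ + R = [151 44; 44 97]
K = P̄·Hᵀ·S⁻¹ = [-4262/12711 -2129/12711; 5593/12711 739/12711; -143/4237 1550/4237]
x' − x̄ = [19892/4237, -28844/4237, 8488/4237] = K·y
y = (KᵀK)⁻¹·Kᵀ·(x' − x̄) = [-16, 4]
z = y + H·x̄ = [-16, 4] + [18, -6] = [2, -2]

z = [2, -2]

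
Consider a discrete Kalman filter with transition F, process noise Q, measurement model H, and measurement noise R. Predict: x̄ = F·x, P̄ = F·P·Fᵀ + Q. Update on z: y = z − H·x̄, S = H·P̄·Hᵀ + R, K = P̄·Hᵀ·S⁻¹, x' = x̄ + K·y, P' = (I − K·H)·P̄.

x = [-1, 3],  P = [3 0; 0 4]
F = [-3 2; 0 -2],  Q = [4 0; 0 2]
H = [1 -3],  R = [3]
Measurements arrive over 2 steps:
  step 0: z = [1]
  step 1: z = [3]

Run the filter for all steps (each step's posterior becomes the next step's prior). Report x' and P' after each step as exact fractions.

step 0: x' = [151/154, -1/11], P' = [5451/308 123/22; 123/22 23/11]
step 1: x' = [11739/15319, -9352/15319], P' = [1342479/15319 438558/15319; 438558/15319 148006/15319]

step 0: x̄ = F·x = [9, -6]
step 0: P̄ = F·P·Fᵀ + Q = [47 -16; -16 18]
step 0: y = z − H·x̄ = [-26]
step 0: S = H·P̄·Hᵀ + R = [308]
step 0: K = P̄·Hᵀ·S⁻¹ = [95/308; -5/22]
step 0: x' = x̄ + K·y = [151/154, -1/11]
step 0: P' = (I − K·H)·P̄ = [5451/308 123/22; 123/22 23/11]
step 1: x̄ = F·x = [-481/154, 2/11]
step 1: P̄ = F·P·Fᵀ + Q = [32203/308 277/11; 277/11 114/11]
step 1: y = z − H·x̄ = [1027/154]
step 1: S = H·P̄·Hᵀ + R = [15319/308]
step 1: K = P̄·Hᵀ·S⁻¹ = [8935/15319; -1820/15319]
step 1: x' = x̄ + K·y = [11739/15319, -9352/15319]
step 1: P' = (I − K·H)·P̄ = [1342479/15319 438558/15319; 438558/15319 148006/15319]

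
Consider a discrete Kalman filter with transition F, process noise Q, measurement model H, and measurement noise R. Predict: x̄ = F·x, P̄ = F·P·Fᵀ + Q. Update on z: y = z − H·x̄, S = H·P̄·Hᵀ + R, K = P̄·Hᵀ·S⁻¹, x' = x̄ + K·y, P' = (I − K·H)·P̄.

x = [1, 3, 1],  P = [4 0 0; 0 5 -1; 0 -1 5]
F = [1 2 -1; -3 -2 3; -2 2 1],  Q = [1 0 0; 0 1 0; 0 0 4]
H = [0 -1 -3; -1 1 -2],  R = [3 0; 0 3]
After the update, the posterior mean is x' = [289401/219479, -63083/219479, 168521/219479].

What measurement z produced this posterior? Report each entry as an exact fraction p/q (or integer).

z = [-2, -3]

x̄ = F·x = [6, -6, 5]
P̄ = F·P·Fᵀ + Q = [34 -55 7; -55 114 15; 7 15 41]
S = H·P̄·Hᵀ + R = [576 83; 83 393]
K = P̄·Hᵀ·S⁻¹ = [21911/219479 -62150/219479; -74024/219479 93261/219479; -48092/219479 -31170/219479]
x' − x̄ = [-1027473/219479, 1253791/219479, -928874/219479] = K·y
y = (KᵀK)⁻¹·Kᵀ·(x' − x̄) = [7, 19]
z = y + H·x̄ = [7, 19] + [-9, -22] = [-2, -3]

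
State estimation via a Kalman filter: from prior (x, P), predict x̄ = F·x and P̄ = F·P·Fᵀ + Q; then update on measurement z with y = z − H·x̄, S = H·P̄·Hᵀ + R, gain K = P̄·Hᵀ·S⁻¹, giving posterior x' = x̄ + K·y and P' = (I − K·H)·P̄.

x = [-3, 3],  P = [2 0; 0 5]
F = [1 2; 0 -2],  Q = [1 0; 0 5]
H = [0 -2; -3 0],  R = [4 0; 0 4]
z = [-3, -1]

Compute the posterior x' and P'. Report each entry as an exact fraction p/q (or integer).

x' = [153/943, 3453/3772]
P' = [396/943 -40/943; -40/943 1675/1886]

x̄ = F·x = [3, -6]
P̄ = F·P·Fᵀ + Q = [23 -20; -20 25]
y = z − H·x̄ = [-15, 8]
S = H·P̄·Hᵀ + R = [104 -120; -120 211]
K = P̄·Hᵀ·S⁻¹ = [20/943 -297/943; -1675/3772 30/943]
x' = x̄ + K·y = [153/943, 3453/3772]
P' = (I − K·H)·P̄ = [396/943 -40/943; -40/943 1675/1886]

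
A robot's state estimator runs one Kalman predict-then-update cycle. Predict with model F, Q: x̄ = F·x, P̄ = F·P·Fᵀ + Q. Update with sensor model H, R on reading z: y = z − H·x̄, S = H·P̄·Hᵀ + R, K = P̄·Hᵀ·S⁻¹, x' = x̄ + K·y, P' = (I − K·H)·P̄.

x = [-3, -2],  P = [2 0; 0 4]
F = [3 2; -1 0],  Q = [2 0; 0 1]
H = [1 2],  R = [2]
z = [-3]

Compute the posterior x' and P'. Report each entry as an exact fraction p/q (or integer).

x̄ = F·x = [-13, 3]
P̄ = F·P·Fᵀ + Q = [36 -6; -6 3]
y = z − H·x̄ = [4]
S = H·P̄·Hᵀ + R = [26]
K = P̄·Hᵀ·S⁻¹ = [12/13; 0]
x' = x̄ + K·y = [-121/13, 3]
P' = (I − K·H)·P̄ = [180/13 -6; -6 3]

x' = [-121/13, 3]
P' = [180/13 -6; -6 3]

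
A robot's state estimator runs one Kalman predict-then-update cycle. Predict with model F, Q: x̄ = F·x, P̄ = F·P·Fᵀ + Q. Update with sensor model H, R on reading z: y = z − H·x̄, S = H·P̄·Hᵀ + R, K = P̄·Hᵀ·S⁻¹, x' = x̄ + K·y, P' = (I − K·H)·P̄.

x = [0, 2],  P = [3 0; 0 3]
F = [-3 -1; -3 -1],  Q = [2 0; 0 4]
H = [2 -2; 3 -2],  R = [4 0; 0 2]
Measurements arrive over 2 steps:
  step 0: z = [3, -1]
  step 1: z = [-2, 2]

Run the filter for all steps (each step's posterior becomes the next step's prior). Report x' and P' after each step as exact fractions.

step 0: x̄ = F·x = [-2, -2]
step 0: P̄ = F·P·Fᵀ + Q = [32 30; 30 34]
step 0: y = z − H·x̄ = [3, 1]
step 0: S = H·P̄·Hᵀ + R = [28 28; 28 66]
step 0: K = P̄·Hᵀ·S⁻¹ = [-93/133 16/19; -143/133 15/19]
step 0: x' = x̄ + K·y = [-433/133, -590/133]
step 0: P' = (I − K·H)·P̄ = [596/133 782/133; 782/133 1068/133]
step 1: x̄ = F·x = [1889/133, 1889/133]
step 1: P̄ = F·P·Fᵀ + Q = [11390/133 11124/133; 11124/133 11656/133]
step 1: y = z − H·x̄ = [-2, -1623/133]
step 1: S = H·P̄·Hᵀ + R = [28 28; 28 15912/133]
step 1: K = P̄·Hᵀ·S⁻¹ = [-33771/42658 5695/6094; -25561/21329 2781/3047]
step 1: x' = x̄ + K·y = [186941/42658, 116502/21329]
step 1: P' = (I − K·H)·P̄ = [107407/21329 141178/21329; 141178/21329 192300/21329]

step 0: x' = [-433/133, -590/133], P' = [596/133 782/133; 782/133 1068/133]
step 1: x' = [186941/42658, 116502/21329], P' = [107407/21329 141178/21329; 141178/21329 192300/21329]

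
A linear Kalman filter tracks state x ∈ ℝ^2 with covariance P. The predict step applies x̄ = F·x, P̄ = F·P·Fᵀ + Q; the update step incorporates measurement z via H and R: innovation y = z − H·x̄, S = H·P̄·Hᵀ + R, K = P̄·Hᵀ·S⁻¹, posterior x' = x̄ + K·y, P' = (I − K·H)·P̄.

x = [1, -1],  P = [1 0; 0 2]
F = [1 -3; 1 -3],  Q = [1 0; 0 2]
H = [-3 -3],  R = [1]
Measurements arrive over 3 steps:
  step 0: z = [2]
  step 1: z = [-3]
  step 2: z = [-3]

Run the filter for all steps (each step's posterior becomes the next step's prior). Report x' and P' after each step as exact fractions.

step 0: x' = [-97/356, -34/89], P' = [551/712 -64/89; -64/89 69/89]
step 1: x' = [83633/164606, 81239/164606], P' = [63519/82303 -118091/164606; -118091/164606 63697/82303]
step 2: x' = [17779477/37982824, 2495120/4747853], P' = [29313577/37982824 -3406143/4747853; -3406143/4747853 3674485/4747853]

step 0: x̄ = F·x = [4, 4]
step 0: P̄ = F·P·Fᵀ + Q = [20 19; 19 21]
step 0: y = z − H·x̄ = [26]
step 0: S = H·P̄·Hᵀ + R = [712]
step 0: K = P̄·Hᵀ·S⁻¹ = [-117/712; -15/89]
step 0: x' = x̄ + K·y = [-97/356, -34/89]
step 0: P' = (I − K·H)·P̄ = [551/712 -64/89; -64/89 69/89]
step 1: x̄ = F·x = [311/356, 311/356]
step 1: P̄ = F·P·Fᵀ + Q = [9303/712 8591/712; 8591/712 10015/712]
step 1: y = z − H·x̄ = [399/178]
step 1: S = H·P̄·Hᵀ + R = [82303/178]
step 1: K = P̄·Hᵀ·S⁻¹ = [-26841/164606; -27909/164606]
step 1: x' = x̄ + K·y = [83633/164606, 81239/164606]
step 1: P' = (I − K·H)·P̄ = [63519/82303 -118091/164606; -118091/164606 63697/82303]
step 2: x̄ = F·x = [-80042/82303, -80042/82303]
step 2: P̄ = F·P·Fᵀ + Q = [1073368/82303 991065/82303; 991065/82303 1155671/82303]
step 2: y = z − H·x̄ = [-727161/82303]
step 2: S = H·P̄·Hᵀ + R = [37982824/82303]
step 2: K = P̄·Hᵀ·S⁻¹ = [-6193299/37982824; -805026/4747853]
step 2: x' = x̄ + K·y = [17779477/37982824, 2495120/4747853]
step 2: P' = (I − K·H)·P̄ = [29313577/37982824 -3406143/4747853; -3406143/4747853 3674485/4747853]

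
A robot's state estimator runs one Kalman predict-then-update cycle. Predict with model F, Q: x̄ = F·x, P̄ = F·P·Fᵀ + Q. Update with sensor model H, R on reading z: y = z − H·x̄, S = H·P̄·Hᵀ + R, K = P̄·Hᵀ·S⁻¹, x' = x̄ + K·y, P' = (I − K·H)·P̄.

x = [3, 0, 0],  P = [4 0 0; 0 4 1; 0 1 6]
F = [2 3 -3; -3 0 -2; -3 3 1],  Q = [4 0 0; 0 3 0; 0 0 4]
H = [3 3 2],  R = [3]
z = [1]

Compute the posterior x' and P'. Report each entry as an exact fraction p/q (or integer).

x̄ = F·x = [6, -9, -9]
P̄ = F·P·Fᵀ + Q = [92 6 -12; 6 63 18; -12 18 88]
y = z − H·x̄ = [28]
S = H·P̄·Hᵀ + R = [1930]
K = P̄·Hᵀ·S⁻¹ = [27/193; 243/1930; 97/965]
x' = x̄ + K·y = [1914/193, -5283/965, -5969/965]
P' = (I − K·H)·P̄ = [10466/193 -5403/193 -7554/193; -5403/193 62541/1930 -6201/965; -7554/193 -6201/965 66102/965]

x' = [1914/193, -5283/965, -5969/965]
P' = [10466/193 -5403/193 -7554/193; -5403/193 62541/1930 -6201/965; -7554/193 -6201/965 66102/965]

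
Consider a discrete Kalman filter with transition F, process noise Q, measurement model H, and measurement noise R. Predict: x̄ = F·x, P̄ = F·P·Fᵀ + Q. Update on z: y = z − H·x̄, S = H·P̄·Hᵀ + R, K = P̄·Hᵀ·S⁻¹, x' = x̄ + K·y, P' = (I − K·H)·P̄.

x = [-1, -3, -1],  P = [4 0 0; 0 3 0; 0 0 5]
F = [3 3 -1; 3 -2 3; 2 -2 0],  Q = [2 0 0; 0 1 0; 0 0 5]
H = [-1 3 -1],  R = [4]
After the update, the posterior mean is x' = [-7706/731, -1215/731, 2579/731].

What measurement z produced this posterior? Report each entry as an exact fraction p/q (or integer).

z = [2]

x̄ = F·x = [-11, 0, 4]
P̄ = F·P·Fᵀ + Q = [70 3 6; 3 94 36; 6 36 33]
S = H·P̄·Hᵀ + R = [731]
K = P̄·Hᵀ·S⁻¹ = [-67/731; 243/731; 69/731]
x' − x̄ = [335/731, -1215/731, -345/731] = K·y
y = (KᵀK)⁻¹·Kᵀ·(x' − x̄) = [-5]
z = y + H·x̄ = [-5] + [7] = [2]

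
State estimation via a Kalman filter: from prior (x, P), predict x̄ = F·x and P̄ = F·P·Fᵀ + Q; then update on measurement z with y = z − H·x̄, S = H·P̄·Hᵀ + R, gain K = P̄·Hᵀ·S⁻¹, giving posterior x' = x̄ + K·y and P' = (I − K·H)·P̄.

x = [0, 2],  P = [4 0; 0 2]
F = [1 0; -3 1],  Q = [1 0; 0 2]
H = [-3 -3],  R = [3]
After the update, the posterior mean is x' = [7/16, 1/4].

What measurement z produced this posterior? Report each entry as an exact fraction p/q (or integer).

z = [-2]

x̄ = F·x = [0, 2]
P̄ = F·P·Fᵀ + Q = [5 -12; -12 40]
S = H·P̄·Hᵀ + R = [192]
K = P̄·Hᵀ·S⁻¹ = [7/64; -7/16]
x' − x̄ = [7/16, -7/4] = K·y
y = (KᵀK)⁻¹·Kᵀ·(x' − x̄) = [4]
z = y + H·x̄ = [4] + [-6] = [-2]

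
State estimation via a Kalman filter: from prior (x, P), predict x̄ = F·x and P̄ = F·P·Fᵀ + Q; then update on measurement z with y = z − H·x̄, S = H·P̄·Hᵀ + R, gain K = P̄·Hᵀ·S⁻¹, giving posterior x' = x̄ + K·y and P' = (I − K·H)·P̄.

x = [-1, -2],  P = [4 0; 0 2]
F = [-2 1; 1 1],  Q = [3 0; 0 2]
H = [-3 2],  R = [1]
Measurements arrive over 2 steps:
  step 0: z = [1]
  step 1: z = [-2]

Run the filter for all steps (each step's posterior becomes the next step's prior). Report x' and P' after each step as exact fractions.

step 0: x' = [-25/14, -46/21], P' = [183/98 131/49; 131/49 598/147]
step 1: x' = [-173/8585, -18431/17170], P' = [27363/17170 39853/17170; 39853/17170 31124/8585]

step 0: x̄ = F·x = [0, -3]
step 0: P̄ = F·P·Fᵀ + Q = [21 -6; -6 8]
step 0: y = z − H·x̄ = [7]
step 0: S = H·P̄·Hᵀ + R = [294]
step 0: K = P̄·Hᵀ·S⁻¹ = [-25/98; 17/147]
step 0: x' = x̄ + K·y = [-25/14, -46/21]
step 0: P' = (I − K·H)·P̄ = [183/98 131/49; 131/49 598/147]
step 1: x̄ = F·x = [29/21, -167/42]
step 1: P̄ = F·P·Fᵀ + Q = [565/147 -344/147; -344/147 3905/294]
step 1: y = z − H·x̄ = [212/21]
step 1: S = H·P̄·Hᵀ + R = [17170/147]
step 1: K = P̄·Hᵀ·S⁻¹ = [-2383/17170; 4937/17170]
step 1: x' = x̄ + K·y = [-173/8585, -18431/17170]
step 1: P' = (I − K·H)·P̄ = [27363/17170 39853/17170; 39853/17170 31124/8585]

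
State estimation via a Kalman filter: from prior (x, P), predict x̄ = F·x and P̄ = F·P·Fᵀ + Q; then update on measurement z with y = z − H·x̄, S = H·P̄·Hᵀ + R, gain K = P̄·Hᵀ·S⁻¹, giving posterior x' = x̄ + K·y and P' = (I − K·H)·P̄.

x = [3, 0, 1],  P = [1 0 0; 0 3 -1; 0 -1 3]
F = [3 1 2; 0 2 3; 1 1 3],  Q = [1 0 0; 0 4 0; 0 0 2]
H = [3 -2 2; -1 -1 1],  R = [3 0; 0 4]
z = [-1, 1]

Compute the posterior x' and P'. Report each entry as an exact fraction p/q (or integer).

x̄ = F·x = [11, 3, 6]
P̄ = F·P·Fᵀ + Q = [21 17 19; 17 31 24; 19 24 27]
y = z − H·x̄ = [-40, 9]
S = H·P̄·Hᵀ + R = [256 -41; -41 31]
K = P̄·Hᵀ·S⁻¹ = [1298/6255 -2117/6255; 163/6255 -4627/6255; 1297/6255 -1513/6255]
x' = x̄ + K·y = [-2168/6255, -29398/6255, -27967/6255]
P' = (I − K·H)·P̄ = [4166/6255 7501/6255 3199/6255; 7501/6255 76826/6255 65819/6255; 3199/6255 65819/6255 62966/6255]

x' = [-2168/6255, -29398/6255, -27967/6255]
P' = [4166/6255 7501/6255 3199/6255; 7501/6255 76826/6255 65819/6255; 3199/6255 65819/6255 62966/6255]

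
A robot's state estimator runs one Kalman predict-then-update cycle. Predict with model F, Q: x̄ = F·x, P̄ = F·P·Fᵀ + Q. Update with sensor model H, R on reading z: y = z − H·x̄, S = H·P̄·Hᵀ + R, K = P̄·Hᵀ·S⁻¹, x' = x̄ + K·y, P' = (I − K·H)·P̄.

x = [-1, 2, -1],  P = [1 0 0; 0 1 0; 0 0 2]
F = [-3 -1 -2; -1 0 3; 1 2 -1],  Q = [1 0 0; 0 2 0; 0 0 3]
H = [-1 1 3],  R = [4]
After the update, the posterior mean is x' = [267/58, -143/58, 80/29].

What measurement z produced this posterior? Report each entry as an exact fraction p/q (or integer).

x̄ = F·x = [3, -2, 4]
P̄ = F·P·Fᵀ + Q = [19 -9 -1; -9 21 -7; -1 -7 10]
S = H·P̄·Hᵀ + R = [116]
K = P̄·Hᵀ·S⁻¹ = [-31/116; 9/116; 6/29]
x' − x̄ = [93/58, -27/58, -36/29] = K·y
y = (KᵀK)⁻¹·Kᵀ·(x' − x̄) = [-6]
z = y + H·x̄ = [-6] + [7] = [1]

z = [1]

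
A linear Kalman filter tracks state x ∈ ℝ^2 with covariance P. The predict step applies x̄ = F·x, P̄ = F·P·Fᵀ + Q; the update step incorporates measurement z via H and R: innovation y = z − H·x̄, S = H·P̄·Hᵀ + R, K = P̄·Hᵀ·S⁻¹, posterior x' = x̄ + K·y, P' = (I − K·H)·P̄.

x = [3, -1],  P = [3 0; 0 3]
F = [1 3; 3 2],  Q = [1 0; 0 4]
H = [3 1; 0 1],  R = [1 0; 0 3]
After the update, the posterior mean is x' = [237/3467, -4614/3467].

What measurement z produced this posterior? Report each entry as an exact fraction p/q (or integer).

x̄ = F·x = [0, 7]
P̄ = F·P·Fᵀ + Q = [31 27; 27 43]
S = H·P̄·Hᵀ + R = [485 124; 124 46]
K = P̄·Hᵀ·S⁻¹ = [1086/3467 -1785/6934; 186/3467 5479/6934]
x' − x̄ = [237/3467, -28883/3467] = K·y
y = (KᵀK)⁻¹·Kᵀ·(x' − x̄) = [-8, -10]
z = y + H·x̄ = [-8, -10] + [7, 7] = [-1, -3]

z = [-1, -3]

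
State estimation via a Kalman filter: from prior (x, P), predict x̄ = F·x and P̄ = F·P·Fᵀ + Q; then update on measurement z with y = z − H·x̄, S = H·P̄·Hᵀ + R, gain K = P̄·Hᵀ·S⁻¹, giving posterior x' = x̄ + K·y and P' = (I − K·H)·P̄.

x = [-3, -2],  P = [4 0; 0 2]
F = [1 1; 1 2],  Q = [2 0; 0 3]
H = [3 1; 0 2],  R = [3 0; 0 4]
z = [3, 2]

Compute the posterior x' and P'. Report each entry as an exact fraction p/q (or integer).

x̄ = F·x = [-5, -7]
P̄ = F·P·Fᵀ + Q = [8 8; 8 15]
y = z − H·x̄ = [25, 16]
S = H·P̄·Hᵀ + R = [138 78; 78 64]
K = P̄·Hᵀ·S⁻¹ = [200/687 -24/229; 13/229 183/458]
x' = x̄ + K·y = [413/687, 186/229]
P' = (I − K·H)·P̄ = [248/687 -48/229; -48/229 183/229]

x' = [413/687, 186/229]
P' = [248/687 -48/229; -48/229 183/229]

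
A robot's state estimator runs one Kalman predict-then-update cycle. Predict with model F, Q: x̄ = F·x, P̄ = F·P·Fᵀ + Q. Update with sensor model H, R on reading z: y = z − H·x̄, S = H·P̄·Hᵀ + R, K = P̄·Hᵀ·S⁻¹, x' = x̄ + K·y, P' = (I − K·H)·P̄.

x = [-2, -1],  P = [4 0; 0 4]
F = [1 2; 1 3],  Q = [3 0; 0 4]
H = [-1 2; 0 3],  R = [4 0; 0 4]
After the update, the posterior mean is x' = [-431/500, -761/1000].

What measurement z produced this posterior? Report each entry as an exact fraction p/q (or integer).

z = [-1, -2]

x̄ = F·x = [-4, -5]
P̄ = F·P·Fᵀ + Q = [23 28; 28 44]
S = H·P̄·Hᵀ + R = [91 180; 180 400]
K = P̄·Hᵀ·S⁻¹ = [-12/25 213/500; 3/50 303/1000]
x' − x̄ = [1569/500, 4239/1000] = K·y
y = (KᵀK)⁻¹·Kᵀ·(x' − x̄) = [5, 13]
z = y + H·x̄ = [5, 13] + [-6, -15] = [-1, -2]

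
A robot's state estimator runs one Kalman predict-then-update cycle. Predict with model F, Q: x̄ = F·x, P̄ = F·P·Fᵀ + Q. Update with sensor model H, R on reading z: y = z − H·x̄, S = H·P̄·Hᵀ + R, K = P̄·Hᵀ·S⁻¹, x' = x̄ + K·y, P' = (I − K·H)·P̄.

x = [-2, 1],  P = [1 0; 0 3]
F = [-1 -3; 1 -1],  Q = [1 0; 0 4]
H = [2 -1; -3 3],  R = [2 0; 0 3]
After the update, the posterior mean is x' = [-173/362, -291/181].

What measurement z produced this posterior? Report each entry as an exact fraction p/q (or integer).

z = [1, -3]

x̄ = F·x = [-1, -3]
P̄ = F·P·Fᵀ + Q = [29 8; 8 8]
S = H·P̄·Hᵀ + R = [94 -126; -126 192]
K = P̄·Hᵀ·S⁻¹ = [277/362 63/362; 128/181 84/181]
x' − x̄ = [189/362, 252/181] = K·y
y = (KᵀK)⁻¹·Kᵀ·(x' − x̄) = [0, 3]
z = y + H·x̄ = [0, 3] + [1, -6] = [1, -3]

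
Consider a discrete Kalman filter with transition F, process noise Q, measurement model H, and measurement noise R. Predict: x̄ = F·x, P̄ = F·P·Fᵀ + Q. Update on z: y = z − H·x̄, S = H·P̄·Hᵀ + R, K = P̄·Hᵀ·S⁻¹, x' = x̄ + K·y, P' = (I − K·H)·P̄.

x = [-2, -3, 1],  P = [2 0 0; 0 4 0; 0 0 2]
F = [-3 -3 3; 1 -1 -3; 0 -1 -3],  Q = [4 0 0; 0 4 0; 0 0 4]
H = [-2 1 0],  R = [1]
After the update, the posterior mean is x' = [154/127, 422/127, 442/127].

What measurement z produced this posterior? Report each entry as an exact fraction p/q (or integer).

z = [1]

x̄ = F·x = [18, -2, 0]
P̄ = F·P·Fᵀ + Q = [76 -12 -6; -12 28 22; -6 22 26]
S = H·P̄·Hᵀ + R = [381]
K = P̄·Hᵀ·S⁻¹ = [-164/381; 52/381; 34/381]
x' − x̄ = [-2132/127, 676/127, 442/127] = K·y
y = (KᵀK)⁻¹·Kᵀ·(x' − x̄) = [39]
z = y + H·x̄ = [39] + [-38] = [1]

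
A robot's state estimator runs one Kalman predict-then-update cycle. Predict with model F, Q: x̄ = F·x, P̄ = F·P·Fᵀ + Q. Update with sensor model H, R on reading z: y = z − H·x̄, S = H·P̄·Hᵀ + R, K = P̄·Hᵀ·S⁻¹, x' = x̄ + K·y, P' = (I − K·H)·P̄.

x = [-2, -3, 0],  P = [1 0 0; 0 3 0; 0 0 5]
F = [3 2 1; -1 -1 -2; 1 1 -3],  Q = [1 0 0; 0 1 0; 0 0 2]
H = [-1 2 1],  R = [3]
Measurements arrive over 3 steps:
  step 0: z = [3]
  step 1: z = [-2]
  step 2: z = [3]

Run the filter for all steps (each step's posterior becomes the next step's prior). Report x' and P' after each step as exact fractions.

step 0: x̄ = F·x = [-12, 5, -5]
step 0: P̄ = F·P·Fᵀ + Q = [27 -19 -6; -19 25 26; -6 26 51]
step 0: y = z − H·x̄ = [-14]
step 0: S = H·P̄·Hᵀ + R = [373]
step 0: K = P̄·Hᵀ·S⁻¹ = [-71/373; 95/373; 109/373]
step 0: x' = x̄ + K·y = [-3482/373, 535/373, -3391/373]
step 0: P' = (I − K·H)·P̄ = [5030/373 -342/373 5501/373; -342/373 300/373 -657/373; 5501/373 -657/373 7142/373]
step 1: x̄ = F·x = [-12767/373, 9729/373, 7226/373]
step 1: P̄ = F·P·Fᵀ + Q = [80259/373 -63486/373 -48169/373; -63486/373 52963/373 43050/373; -48169/373 43050/373 40606/373]
step 1: y = z − H·x̄ = [-40197/373]
step 1: S = H·P̄·Hᵀ + R = [856318/373]
step 1: K = P̄·Hᵀ·S⁻¹ = [-127700/428159; 106231/428159; 174875/856318]
step 1: x' = x̄ + K·y = [-893161/428159, -280452/428159, -2256559/856318]
step 1: P' = (I − K·H)·P̄ = [4689097/428159 -135938/428159 4577873/428159; -135938/428159 285615/428159 -388475/428159; 4577873/428159 -388475/428159 11234271/856318]
step 2: x̄ = F·x = [-8737333/856318, 3430172/428159, 4422451/856318]
step 2: P̄ = F·P·Fᵀ + Q = [147343419/856318 -55295838/428159 -75146369/856318; -55295838/428159 44357129/428159 33189375/428159; -75146369/856318 33189375/428159 61953971/856318]
step 2: y = z − H·x̄ = [-12155759/428159]
step 2: S = H·P̄·Hᵀ + R = [712448909/428159]
step 2: K = P̄·Hᵀ·S⁻¹ = [-221836570/712448909; 177199471/712448909; 134928920/712448909]
step 2: x' = x̄ + K·y = [-1942548443/1424897818, 676917301/712448909, -302589639/1424897818]
step 2: P' = (I − K·H)·P̄ = [15302096969/1424897818 -201179008/712448909 14775793581/1424897818; -201179008/712448909 473038380/712448909 -615657355/712448909; 14775793581/1424897818 -615657355/712448909 18047996521/1424897818]

step 0: x' = [-3482/373, 535/373, -3391/373], P' = [5030/373 -342/373 5501/373; -342/373 300/373 -657/373; 5501/373 -657/373 7142/373]
step 1: x' = [-893161/428159, -280452/428159, -2256559/856318], P' = [4689097/428159 -135938/428159 4577873/428159; -135938/428159 285615/428159 -388475/428159; 4577873/428159 -388475/428159 11234271/856318]
step 2: x' = [-1942548443/1424897818, 676917301/712448909, -302589639/1424897818], P' = [15302096969/1424897818 -201179008/712448909 14775793581/1424897818; -201179008/712448909 473038380/712448909 -615657355/712448909; 14775793581/1424897818 -615657355/712448909 18047996521/1424897818]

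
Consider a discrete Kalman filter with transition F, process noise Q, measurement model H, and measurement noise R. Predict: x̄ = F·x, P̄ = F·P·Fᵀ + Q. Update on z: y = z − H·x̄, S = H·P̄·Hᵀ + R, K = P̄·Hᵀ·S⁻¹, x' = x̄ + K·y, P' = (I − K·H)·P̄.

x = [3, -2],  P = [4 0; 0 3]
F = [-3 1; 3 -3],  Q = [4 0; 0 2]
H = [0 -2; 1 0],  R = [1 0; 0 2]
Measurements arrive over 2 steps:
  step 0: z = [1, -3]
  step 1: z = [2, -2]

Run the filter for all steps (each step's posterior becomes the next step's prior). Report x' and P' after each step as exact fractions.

step 0: x̄ = F·x = [-11, 15]
step 0: P̄ = F·P·Fᵀ + Q = [43 -45; -45 65]
step 0: y = z − H·x̄ = [31, 8]
step 0: S = H·P̄·Hᵀ + R = [261 90; 90 45]
step 0: K = P̄·Hᵀ·S⁻¹ = [4/81 347/405; -40/81 -1/81]
step 0: x' = x̄ + K·y = [-353/135, -11/27]
step 0: P' = (I − K·H)·P̄ = [694/405 -2/81; -2/81 20/81]
step 1: x̄ = F·x = [1004/135, -298/45]
step 1: P̄ = F·P·Fᵀ + Q = [8026/405 -2222/135; -2222/135 904/45]
step 1: y = z − H·x̄ = [-506/45, -1274/135]
step 1: S = H·P̄·Hᵀ + R = [3661/45 4444/135; 4444/135 8836/405]
step 1: K = P̄·Hᵀ·S⁻¹ = [6666/69997 107045/139994; -33894/69997 -3333/139994]
step 1: x' = x̄ + K·y = [-59479/69997, -200069/209991]
step 1: P' = (I − K·H)·P̄ = [107045/69997 -3333/69997; -3333/69997 16947/69997]

step 0: x' = [-353/135, -11/27], P' = [694/405 -2/81; -2/81 20/81]
step 1: x' = [-59479/69997, -200069/209991], P' = [107045/69997 -3333/69997; -3333/69997 16947/69997]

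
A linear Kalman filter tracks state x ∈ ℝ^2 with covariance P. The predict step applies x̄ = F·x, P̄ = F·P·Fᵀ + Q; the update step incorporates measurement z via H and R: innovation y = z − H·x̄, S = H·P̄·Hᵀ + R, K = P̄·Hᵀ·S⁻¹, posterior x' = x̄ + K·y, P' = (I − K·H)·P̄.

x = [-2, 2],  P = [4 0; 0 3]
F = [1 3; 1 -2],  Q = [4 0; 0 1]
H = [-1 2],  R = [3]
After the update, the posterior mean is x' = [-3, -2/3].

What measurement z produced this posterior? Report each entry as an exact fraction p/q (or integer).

z = [2]

x̄ = F·x = [4, -6]
P̄ = F·P·Fᵀ + Q = [35 -14; -14 17]
S = H·P̄·Hᵀ + R = [162]
K = P̄·Hᵀ·S⁻¹ = [-7/18; 8/27]
x' − x̄ = [-7, 16/3] = K·y
y = (KᵀK)⁻¹·Kᵀ·(x' − x̄) = [18]
z = y + H·x̄ = [18] + [-16] = [2]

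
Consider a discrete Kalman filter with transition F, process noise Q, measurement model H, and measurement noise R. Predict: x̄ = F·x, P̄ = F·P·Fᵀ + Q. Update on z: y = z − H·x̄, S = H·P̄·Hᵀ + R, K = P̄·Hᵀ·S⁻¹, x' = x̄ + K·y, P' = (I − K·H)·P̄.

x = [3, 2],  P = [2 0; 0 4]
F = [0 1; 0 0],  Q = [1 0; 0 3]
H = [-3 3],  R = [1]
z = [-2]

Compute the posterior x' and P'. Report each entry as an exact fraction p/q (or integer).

x' = [86/73, 36/73]
P' = [140/73 135/73; 135/73 138/73]

x̄ = F·x = [2, 0]
P̄ = F·P·Fᵀ + Q = [5 0; 0 3]
y = z − H·x̄ = [4]
S = H·P̄·Hᵀ + R = [73]
K = P̄·Hᵀ·S⁻¹ = [-15/73; 9/73]
x' = x̄ + K·y = [86/73, 36/73]
P' = (I − K·H)·P̄ = [140/73 135/73; 135/73 138/73]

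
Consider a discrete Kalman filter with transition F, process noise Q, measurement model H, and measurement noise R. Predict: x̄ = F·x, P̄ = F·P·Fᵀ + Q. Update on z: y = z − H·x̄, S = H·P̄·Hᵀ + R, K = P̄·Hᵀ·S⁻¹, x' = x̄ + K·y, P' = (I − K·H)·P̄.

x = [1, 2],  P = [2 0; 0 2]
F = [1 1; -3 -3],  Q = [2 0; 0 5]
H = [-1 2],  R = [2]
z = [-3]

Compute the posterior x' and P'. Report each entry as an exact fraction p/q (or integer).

x̄ = F·x = [3, -9]
P̄ = F·P·Fᵀ + Q = [6 -12; -12 41]
y = z − H·x̄ = [18]
S = H·P̄·Hᵀ + R = [220]
K = P̄·Hᵀ·S⁻¹ = [-3/22; 47/110]
x' = x̄ + K·y = [6/11, -72/55]
P' = (I − K·H)·P̄ = [21/11 9/11; 9/11 46/55]

x' = [6/11, -72/55]
P' = [21/11 9/11; 9/11 46/55]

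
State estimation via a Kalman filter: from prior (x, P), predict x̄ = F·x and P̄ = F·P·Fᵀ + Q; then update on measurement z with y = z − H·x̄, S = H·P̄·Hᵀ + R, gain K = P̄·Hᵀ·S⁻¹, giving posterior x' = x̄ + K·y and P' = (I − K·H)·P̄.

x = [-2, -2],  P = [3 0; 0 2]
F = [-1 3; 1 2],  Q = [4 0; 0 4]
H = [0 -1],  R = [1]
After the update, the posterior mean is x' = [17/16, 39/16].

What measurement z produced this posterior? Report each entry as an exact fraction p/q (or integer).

x̄ = F·x = [-4, -6]
P̄ = F·P·Fᵀ + Q = [25 9; 9 15]
S = H·P̄·Hᵀ + R = [16]
K = P̄·Hᵀ·S⁻¹ = [-9/16; -15/16]
x' − x̄ = [81/16, 135/16] = K·y
y = (KᵀK)⁻¹·Kᵀ·(x' − x̄) = [-9]
z = y + H·x̄ = [-9] + [6] = [-3]

z = [-3]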